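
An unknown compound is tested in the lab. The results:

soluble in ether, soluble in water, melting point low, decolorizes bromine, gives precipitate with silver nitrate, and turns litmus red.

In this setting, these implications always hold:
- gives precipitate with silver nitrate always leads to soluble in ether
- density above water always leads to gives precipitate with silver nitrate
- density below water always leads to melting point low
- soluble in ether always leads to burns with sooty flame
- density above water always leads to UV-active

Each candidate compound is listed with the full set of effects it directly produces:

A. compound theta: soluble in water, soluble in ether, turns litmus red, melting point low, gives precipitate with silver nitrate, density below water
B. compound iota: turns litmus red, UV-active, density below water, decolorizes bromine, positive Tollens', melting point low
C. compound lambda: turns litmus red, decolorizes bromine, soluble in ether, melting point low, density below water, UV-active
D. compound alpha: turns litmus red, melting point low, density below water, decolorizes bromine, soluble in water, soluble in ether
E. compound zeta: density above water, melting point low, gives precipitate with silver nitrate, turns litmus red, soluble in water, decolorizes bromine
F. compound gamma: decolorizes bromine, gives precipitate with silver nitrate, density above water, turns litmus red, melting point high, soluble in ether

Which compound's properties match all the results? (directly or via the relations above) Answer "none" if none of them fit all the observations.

Checking each candidate against the observations:
(A) compound theta — does not account for decolorizes bromine
(B) compound iota — soluble in ether ✗; soluble in water ✗; melting point low ✓; decolorizes bromine ✓; gives precipitate with silver nitrate ✗; turns litmus red ✓
(C) compound lambda — soluble in ether ✓; soluble in water ✗; melting point low ✓; decolorizes bromine ✓; gives precipitate with silver nitrate ✗; turns litmus red ✓
(D) compound alpha — does not account for gives precipitate with silver nitrate
(E) compound zeta — soluble in ether ✓ (via gives precipitate with silver nitrate → soluble in ether); soluble in water ✓; melting point low ✓; decolorizes bromine ✓; gives precipitate with silver nitrate ✓; turns litmus red ✓
(F) compound gamma — fails on soluble in water, melting point low (predicts melting point high, not melting point low)
(E) is the only candidate with no mismatches.

E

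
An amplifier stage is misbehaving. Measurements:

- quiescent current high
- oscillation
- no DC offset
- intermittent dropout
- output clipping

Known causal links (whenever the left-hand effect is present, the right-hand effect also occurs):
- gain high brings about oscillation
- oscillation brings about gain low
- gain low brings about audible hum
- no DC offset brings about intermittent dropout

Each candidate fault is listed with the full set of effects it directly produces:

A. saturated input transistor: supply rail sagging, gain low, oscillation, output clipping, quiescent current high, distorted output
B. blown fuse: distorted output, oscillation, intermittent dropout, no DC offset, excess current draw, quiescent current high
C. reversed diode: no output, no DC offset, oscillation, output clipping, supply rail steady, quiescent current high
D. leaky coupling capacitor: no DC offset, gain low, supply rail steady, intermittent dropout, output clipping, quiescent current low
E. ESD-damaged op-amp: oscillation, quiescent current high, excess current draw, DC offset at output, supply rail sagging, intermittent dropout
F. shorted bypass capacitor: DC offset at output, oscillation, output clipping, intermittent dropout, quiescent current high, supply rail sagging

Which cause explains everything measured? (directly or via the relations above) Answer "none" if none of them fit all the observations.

C

Checking each candidate against the observations:
(A) saturated input transistor — quiescent current high +; oscillation +; no DC offset -; intermittent dropout -; output clipping +
(B) blown fuse — does not account for output clipping
(C) reversed diode — accounts for every observation (intermittent dropout by no DC offset → intermittent dropout)
(D) leaky coupling capacitor — fails on quiescent current high, oscillation (predicts quiescent current low, not quiescent current high)
(E) ESD-damaged op-amp — fails on no DC offset, output clipping (predicts DC offset at output, not no DC offset)
(F) shorted bypass capacitor — fails on no DC offset (predicts DC offset at output, not no DC offset)
(C) alone accounts for all the evidence.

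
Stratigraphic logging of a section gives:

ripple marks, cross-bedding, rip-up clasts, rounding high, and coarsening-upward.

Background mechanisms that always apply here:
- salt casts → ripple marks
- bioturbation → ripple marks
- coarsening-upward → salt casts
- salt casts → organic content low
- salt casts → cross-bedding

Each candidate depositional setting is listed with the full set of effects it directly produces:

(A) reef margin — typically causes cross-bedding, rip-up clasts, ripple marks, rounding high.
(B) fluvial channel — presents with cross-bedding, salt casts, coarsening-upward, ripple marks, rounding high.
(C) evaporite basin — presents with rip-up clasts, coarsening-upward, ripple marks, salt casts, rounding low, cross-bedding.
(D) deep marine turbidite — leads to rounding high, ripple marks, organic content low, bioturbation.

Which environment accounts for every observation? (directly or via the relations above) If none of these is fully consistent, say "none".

none

Testing each hypothesis:
(A) reef margin — does not account for coarsening-upward
(B) fluvial channel — ripple marks +; cross-bedding +; rip-up clasts -; rounding high +; coarsening-upward +
(C) evaporite basin — fails on rounding high (predicts rounding low, not rounding high)
(D) deep marine turbidite — does not account for cross-bedding, rip-up clasts, coarsening-upward
No candidate is consistent with all observations.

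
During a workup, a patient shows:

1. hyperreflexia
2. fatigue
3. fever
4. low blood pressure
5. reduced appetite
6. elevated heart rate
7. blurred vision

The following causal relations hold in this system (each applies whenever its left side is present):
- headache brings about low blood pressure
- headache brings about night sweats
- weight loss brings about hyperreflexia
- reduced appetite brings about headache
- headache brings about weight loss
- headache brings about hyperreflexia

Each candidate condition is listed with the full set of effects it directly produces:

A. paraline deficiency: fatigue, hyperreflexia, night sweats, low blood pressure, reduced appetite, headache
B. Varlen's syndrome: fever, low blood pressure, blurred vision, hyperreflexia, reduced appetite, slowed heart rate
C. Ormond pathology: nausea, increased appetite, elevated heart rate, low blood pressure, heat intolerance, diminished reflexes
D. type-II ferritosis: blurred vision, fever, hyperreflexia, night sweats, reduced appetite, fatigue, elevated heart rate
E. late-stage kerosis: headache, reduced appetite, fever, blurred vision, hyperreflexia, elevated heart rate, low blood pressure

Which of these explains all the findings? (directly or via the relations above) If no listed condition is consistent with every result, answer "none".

For each candidate, compare predicted effects to what was observed:
(A) paraline deficiency — hyperreflexia match; fatigue match; fever miss; low blood pressure match; reduced appetite match; elevated heart rate miss; blurred vision miss
(B) Varlen's syndrome — fails on fatigue, elevated heart rate (predicts slowed heart rate, not elevated heart rate)
(C) Ormond pathology — fails on hyperreflexia, fatigue, fever, reduced appetite, blurred vision (predicts diminished reflexes, not hyperreflexia; predicts increased appetite, not reduced appetite)
(D) type-II ferritosis — hyperreflexia match; fatigue match; fever match; low blood pressure match (through reduced appetite → headache → low blood pressure); reduced appetite match; elevated heart rate match; blurred vision match
(E) late-stage kerosis — does not account for fatigue
(D) alone accounts for all the evidence.

D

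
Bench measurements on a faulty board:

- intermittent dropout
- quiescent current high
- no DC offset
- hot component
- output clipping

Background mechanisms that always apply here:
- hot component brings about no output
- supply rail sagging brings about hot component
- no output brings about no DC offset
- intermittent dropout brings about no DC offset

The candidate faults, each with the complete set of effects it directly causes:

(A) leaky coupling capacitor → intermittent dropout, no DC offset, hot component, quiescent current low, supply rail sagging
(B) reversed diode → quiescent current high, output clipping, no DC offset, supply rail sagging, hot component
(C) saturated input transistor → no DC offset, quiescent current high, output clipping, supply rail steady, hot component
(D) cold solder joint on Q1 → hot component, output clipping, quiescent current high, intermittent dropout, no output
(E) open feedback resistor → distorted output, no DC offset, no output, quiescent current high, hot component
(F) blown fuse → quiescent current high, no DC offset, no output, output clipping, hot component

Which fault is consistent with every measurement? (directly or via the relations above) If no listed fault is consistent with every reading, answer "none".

Checking each candidate against the observations:
(A) leaky coupling capacitor — intermittent dropout match; quiescent current high miss; no DC offset match; hot component match; output clipping miss
(B) reversed diode — does not account for intermittent dropout
(C) saturated input transistor — intermittent dropout miss; quiescent current high match; no DC offset match; hot component match; output clipping match
(D) cold solder joint on Q1 — accounts for every observation (no DC offset via no output → no DC offset)
(E) open feedback resistor — intermittent dropout miss; quiescent current high match; no DC offset match; hot component match; output clipping miss
(F) blown fuse — does not account for intermittent dropout
Only (D) is consistent with every observation.

D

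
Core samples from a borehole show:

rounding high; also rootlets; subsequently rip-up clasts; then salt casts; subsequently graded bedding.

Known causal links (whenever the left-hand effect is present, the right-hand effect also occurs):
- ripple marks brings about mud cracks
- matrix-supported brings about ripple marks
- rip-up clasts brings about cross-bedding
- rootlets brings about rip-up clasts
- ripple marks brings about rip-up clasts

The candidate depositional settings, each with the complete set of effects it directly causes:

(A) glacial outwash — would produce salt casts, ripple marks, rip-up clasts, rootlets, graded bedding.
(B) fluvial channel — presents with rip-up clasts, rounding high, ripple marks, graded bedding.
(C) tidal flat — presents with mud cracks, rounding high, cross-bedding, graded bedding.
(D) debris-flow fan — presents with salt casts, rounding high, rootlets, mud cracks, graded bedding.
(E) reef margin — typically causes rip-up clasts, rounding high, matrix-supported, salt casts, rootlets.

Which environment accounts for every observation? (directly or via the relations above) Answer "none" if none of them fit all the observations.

D

Checking each candidate against the observations:
(A) glacial outwash — rounding high -; rootlets +; rip-up clasts +; salt casts +; graded bedding +
(B) fluvial channel — does not account for rootlets, salt casts
(C) tidal flat — does not account for rootlets, rip-up clasts, salt casts
(D) debris-flow fan — accounts for every observation (rip-up clasts via rootlets → rip-up clasts)
(E) reef margin — rounding high +; rootlets +; rip-up clasts +; salt casts +; graded bedding -
Only (D) is consistent with every observation.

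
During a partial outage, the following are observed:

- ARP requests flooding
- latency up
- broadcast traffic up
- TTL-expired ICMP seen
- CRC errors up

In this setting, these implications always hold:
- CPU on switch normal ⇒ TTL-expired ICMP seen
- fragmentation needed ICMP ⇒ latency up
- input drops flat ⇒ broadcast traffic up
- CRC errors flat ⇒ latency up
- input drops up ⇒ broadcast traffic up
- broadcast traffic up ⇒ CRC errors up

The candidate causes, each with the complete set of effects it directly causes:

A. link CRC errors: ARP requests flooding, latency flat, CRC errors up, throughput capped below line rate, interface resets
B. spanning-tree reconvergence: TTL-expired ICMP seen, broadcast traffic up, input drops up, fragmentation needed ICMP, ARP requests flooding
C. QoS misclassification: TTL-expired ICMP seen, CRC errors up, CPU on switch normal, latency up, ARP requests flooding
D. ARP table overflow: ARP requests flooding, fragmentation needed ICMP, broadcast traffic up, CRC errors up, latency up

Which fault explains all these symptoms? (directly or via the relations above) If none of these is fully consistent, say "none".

B

Testing each hypothesis:
(A) link CRC errors — ARP requests flooding +; latency up -; broadcast traffic up -; TTL-expired ICMP seen -; CRC errors up +
(B) spanning-tree reconvergence — accounts for every observation (latency up by fragmentation needed ICMP → latency up)
(C) QoS misclassification — ARP requests flooding +; latency up +; broadcast traffic up -; TTL-expired ICMP seen +; CRC errors up +
(D) ARP table overflow — does not account for TTL-expired ICMP seen
(B) is the only candidate with no mismatches.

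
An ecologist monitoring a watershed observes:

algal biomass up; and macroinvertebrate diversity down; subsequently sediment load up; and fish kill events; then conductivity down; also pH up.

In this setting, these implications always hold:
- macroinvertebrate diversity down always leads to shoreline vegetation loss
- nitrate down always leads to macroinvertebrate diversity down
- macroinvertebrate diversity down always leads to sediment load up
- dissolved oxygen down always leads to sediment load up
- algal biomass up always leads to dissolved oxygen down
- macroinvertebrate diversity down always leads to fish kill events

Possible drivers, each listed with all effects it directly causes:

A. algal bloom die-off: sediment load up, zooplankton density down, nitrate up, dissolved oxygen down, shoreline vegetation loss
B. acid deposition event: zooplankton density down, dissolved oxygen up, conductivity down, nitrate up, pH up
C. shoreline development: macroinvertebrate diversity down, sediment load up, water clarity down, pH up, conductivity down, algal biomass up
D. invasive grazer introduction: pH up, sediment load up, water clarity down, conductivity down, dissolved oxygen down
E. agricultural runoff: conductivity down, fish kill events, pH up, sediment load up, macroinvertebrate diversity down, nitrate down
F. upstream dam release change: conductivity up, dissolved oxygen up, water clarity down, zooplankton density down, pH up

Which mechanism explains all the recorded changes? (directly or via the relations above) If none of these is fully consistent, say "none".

For each candidate, compare predicted effects to what was observed:
(A) algal bloom die-off — algal biomass up miss; macroinvertebrate diversity down miss; sediment load up match; fish kill events miss; conductivity down miss; pH up miss
(B) acid deposition event — does not account for algal biomass up, macroinvertebrate diversity down, sediment load up, fish kill events
(C) shoreline development — accounts for every observation (fish kill events by macroinvertebrate diversity down → fish kill events)
(D) invasive grazer introduction — algal biomass up miss; macroinvertebrate diversity down miss; sediment load up match; fish kill events miss; conductivity down match; pH up match
(E) agricultural runoff — algal biomass up miss; macroinvertebrate diversity down match; sediment load up match; fish kill events match; conductivity down match; pH up match
(F) upstream dam release change — fails on algal biomass up, macroinvertebrate diversity down, sediment load up, fish kill events, conductivity down (predicts conductivity up, not conductivity down)
(C) alone accounts for all the evidence.

C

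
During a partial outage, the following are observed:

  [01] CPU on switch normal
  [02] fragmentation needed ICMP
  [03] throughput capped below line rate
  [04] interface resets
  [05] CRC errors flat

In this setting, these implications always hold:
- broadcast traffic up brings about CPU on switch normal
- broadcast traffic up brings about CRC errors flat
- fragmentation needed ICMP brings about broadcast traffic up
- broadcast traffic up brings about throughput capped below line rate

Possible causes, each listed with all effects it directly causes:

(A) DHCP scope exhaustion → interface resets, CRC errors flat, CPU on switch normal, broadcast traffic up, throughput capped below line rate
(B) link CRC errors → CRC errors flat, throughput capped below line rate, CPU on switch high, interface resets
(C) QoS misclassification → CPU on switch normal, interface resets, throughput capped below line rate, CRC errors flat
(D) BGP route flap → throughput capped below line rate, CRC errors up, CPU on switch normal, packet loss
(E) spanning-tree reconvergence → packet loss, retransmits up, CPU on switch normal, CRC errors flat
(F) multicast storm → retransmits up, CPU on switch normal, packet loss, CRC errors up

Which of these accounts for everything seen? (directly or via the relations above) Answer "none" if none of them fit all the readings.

Checking each candidate against the observations:
(A) DHCP scope exhaustion — does not account for fragmentation needed ICMP
(B) link CRC errors — fails on CPU on switch normal, fragmentation needed ICMP (predicts CPU on switch high, not CPU on switch normal)
(C) QoS misclassification — CPU on switch normal match; fragmentation needed ICMP miss; throughput capped below line rate match; interface resets match; CRC errors flat match
(D) BGP route flap — CPU on switch normal match; fragmentation needed ICMP miss; throughput capped below line rate match; interface resets miss; CRC errors flat miss
(E) spanning-tree reconvergence — CPU on switch normal match; fragmentation needed ICMP miss; throughput capped below line rate miss; interface resets miss; CRC errors flat match
(F) multicast storm — fails on fragmentation needed ICMP, throughput capped below line rate, interface resets, CRC errors flat (predicts CRC errors up, not CRC errors flat)
Every candidate fails on at least one observation.

none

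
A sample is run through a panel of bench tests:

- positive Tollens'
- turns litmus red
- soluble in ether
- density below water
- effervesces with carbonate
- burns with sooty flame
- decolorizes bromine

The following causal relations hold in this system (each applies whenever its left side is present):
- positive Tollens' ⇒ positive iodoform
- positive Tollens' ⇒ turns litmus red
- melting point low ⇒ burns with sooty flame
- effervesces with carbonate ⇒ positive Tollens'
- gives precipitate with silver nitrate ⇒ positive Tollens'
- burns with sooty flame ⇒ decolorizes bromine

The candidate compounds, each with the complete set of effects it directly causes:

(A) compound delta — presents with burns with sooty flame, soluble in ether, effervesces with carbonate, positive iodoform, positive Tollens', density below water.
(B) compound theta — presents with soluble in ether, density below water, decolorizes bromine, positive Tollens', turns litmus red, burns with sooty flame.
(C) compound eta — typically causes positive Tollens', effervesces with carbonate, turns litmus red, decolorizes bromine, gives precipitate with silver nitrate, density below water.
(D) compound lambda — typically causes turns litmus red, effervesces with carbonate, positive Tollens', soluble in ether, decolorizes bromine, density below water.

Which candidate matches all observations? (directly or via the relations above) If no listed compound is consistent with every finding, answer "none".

For each candidate, compare predicted effects to what was observed:
(A) compound delta — accounts for every observation (turns litmus red through positive Tollens' → turns litmus red)
(B) compound theta — does not account for effervesces with carbonate
(C) compound eta — does not account for soluble in ether, burns with sooty flame
(D) compound lambda — positive Tollens' ✓; turns litmus red ✓; soluble in ether ✓; density below water ✓; effervesces with carbonate ✓; burns with sooty flame ✗; decolorizes bromine ✓
(A) alone accounts for all the evidence.

A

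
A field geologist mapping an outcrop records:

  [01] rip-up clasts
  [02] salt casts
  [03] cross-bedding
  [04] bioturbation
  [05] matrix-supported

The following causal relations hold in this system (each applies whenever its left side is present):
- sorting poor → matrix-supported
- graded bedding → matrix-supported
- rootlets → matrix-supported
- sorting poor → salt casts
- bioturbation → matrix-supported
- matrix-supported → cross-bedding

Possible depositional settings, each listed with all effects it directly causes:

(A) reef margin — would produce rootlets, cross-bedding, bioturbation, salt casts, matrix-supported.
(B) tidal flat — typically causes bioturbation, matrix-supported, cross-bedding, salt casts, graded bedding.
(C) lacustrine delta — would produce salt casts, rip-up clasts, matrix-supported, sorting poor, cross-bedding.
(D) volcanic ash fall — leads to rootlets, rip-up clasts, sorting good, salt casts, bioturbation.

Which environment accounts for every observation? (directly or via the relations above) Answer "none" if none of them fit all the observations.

Checking each candidate against the observations:
(A) reef margin — rip-up clasts NO; salt casts yes; cross-bedding yes; bioturbation yes; matrix-supported yes
(B) tidal flat — rip-up clasts NO; salt casts yes; cross-bedding yes; bioturbation yes; matrix-supported yes
(C) lacustrine delta — rip-up clasts yes; salt casts yes; cross-bedding yes; bioturbation NO; matrix-supported yes
(D) volcanic ash fall — accounts for every observation (cross-bedding through bioturbation → matrix-supported → cross-bedding)
(D) alone accounts for all the evidence.

D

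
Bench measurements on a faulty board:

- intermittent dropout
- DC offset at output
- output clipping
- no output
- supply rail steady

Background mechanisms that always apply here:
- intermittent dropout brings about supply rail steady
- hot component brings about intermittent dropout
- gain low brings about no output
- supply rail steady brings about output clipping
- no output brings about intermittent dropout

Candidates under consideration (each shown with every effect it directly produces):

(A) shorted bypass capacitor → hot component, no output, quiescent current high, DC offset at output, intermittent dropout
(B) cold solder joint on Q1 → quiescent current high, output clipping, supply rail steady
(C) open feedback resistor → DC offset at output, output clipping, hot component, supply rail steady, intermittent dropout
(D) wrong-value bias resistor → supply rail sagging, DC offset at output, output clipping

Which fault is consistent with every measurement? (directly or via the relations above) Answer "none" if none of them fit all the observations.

A

Checking each candidate against the observations:
(A) shorted bypass capacitor — intermittent dropout match; DC offset at output match; output clipping match (via intermittent dropout → supply rail steady → output clipping); no output match; supply rail steady match (via intermittent dropout → supply rail steady)
(B) cold solder joint on Q1 — intermittent dropout miss; DC offset at output miss; output clipping match; no output miss; supply rail steady match
(C) open feedback resistor — intermittent dropout match; DC offset at output match; output clipping match; no output miss; supply rail steady match
(D) wrong-value bias resistor — fails on intermittent dropout, no output, supply rail steady (predicts supply rail sagging, not supply rail steady)
(A) is the only candidate with no mismatches.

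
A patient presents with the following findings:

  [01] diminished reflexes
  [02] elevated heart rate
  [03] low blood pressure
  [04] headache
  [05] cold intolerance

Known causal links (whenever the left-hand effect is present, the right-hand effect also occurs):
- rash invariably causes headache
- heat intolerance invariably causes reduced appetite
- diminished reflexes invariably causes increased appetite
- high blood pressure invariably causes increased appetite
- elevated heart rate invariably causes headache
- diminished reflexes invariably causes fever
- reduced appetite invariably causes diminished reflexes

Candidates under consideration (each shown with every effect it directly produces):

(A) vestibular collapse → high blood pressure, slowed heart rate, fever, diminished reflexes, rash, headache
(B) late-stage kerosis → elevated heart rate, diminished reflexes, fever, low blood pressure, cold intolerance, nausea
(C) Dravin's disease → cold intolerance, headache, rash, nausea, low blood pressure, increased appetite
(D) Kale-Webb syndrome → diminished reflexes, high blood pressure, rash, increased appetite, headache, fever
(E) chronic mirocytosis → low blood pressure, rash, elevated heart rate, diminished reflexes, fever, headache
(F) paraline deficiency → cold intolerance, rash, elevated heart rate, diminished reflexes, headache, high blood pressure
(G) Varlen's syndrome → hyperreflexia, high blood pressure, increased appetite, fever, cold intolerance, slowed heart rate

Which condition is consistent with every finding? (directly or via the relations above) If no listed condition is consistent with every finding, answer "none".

B

Testing each hypothesis:
(A) vestibular collapse — fails on elevated heart rate, low blood pressure, cold intolerance (predicts slowed heart rate, not elevated heart rate; predicts high blood pressure, not low blood pressure)
(B) late-stage kerosis — accounts for every observation (headache through elevated heart rate → headache)
(C) Dravin's disease — diminished reflexes -; elevated heart rate -; low blood pressure +; headache +; cold intolerance +
(D) Kale-Webb syndrome — fails on elevated heart rate, low blood pressure, cold intolerance (predicts high blood pressure, not low blood pressure)
(E) chronic mirocytosis — diminished reflexes +; elevated heart rate +; low blood pressure +; headache +; cold intolerance -
(F) paraline deficiency — fails on low blood pressure (predicts high blood pressure, not low blood pressure)
(G) Varlen's syndrome — diminished reflexes -; elevated heart rate -; low blood pressure -; headache -; cold intolerance +
Only (B) is consistent with every observation.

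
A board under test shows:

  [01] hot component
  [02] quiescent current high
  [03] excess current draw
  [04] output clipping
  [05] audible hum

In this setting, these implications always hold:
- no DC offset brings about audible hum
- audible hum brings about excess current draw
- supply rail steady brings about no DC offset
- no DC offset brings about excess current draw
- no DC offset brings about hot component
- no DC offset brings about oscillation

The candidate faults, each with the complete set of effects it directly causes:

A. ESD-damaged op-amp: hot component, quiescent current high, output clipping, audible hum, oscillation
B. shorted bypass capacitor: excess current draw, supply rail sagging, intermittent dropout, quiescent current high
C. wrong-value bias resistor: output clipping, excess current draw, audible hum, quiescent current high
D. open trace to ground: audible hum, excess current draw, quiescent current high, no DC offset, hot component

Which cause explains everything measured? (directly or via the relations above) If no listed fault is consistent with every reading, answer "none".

A

Checking each candidate against the observations:
(A) ESD-damaged op-amp — hot component yes; quiescent current high yes; excess current draw yes (through audible hum → excess current draw); output clipping yes; audible hum yes
(B) shorted bypass capacitor — does not account for hot component, output clipping, audible hum
(C) wrong-value bias resistor — does not account for hot component
(D) open trace to ground — hot component yes; quiescent current high yes; excess current draw yes; output clipping NO; audible hum yes
(A) is the only candidate with no mismatches.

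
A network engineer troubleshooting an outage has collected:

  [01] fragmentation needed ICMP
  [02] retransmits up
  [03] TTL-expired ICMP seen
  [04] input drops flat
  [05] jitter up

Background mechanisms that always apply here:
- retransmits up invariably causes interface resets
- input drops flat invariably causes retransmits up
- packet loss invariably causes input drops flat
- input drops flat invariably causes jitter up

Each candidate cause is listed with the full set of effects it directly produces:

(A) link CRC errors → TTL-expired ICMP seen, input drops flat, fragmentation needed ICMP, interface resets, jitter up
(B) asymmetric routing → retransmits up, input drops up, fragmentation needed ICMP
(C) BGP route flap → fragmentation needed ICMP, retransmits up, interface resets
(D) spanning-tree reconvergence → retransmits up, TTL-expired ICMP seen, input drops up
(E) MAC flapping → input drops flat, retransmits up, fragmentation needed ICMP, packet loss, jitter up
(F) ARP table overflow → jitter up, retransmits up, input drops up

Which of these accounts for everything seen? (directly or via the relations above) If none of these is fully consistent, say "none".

A

Checking each candidate against the observations:
(A) link CRC errors — accounts for every observation (retransmits up by input drops flat → retransmits up)
(B) asymmetric routing — fragmentation needed ICMP match; retransmits up match; TTL-expired ICMP seen miss; input drops flat miss; jitter up miss
(C) BGP route flap — fragmentation needed ICMP match; retransmits up match; TTL-expired ICMP seen miss; input drops flat miss; jitter up miss
(D) spanning-tree reconvergence — fragmentation needed ICMP miss; retransmits up match; TTL-expired ICMP seen match; input drops flat miss; jitter up miss
(E) MAC flapping — fragmentation needed ICMP match; retransmits up match; TTL-expired ICMP seen miss; input drops flat match; jitter up match
(F) ARP table overflow — fragmentation needed ICMP miss; retransmits up match; TTL-expired ICMP seen miss; input drops flat miss; jitter up match
(A) is the only candidate with no mismatches.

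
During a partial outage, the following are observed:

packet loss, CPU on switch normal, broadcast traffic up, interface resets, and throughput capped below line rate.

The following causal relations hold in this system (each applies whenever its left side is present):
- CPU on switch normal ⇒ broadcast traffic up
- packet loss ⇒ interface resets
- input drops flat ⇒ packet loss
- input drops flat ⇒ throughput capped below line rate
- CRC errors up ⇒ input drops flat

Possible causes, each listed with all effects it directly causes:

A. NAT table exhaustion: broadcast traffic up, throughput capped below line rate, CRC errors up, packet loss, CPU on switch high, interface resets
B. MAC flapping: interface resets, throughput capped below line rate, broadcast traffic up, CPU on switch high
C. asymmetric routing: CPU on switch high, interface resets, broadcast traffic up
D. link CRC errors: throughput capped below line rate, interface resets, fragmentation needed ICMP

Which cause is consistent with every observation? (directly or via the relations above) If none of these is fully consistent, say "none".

Checking each candidate against the observations:
(A) NAT table exhaustion — fails on CPU on switch normal (predicts CPU on switch high, not CPU on switch normal)
(B) MAC flapping — packet loss ✗; CPU on switch normal ✗; broadcast traffic up ✓; interface resets ✓; throughput capped below line rate ✓
(C) asymmetric routing — packet loss ✗; CPU on switch normal ✗; broadcast traffic up ✓; interface resets ✓; throughput capped below line rate ✗
(D) link CRC errors — packet loss ✗; CPU on switch normal ✗; broadcast traffic up ✗; interface resets ✓; throughput capped below line rate ✓
No candidate is consistent with all observations.

none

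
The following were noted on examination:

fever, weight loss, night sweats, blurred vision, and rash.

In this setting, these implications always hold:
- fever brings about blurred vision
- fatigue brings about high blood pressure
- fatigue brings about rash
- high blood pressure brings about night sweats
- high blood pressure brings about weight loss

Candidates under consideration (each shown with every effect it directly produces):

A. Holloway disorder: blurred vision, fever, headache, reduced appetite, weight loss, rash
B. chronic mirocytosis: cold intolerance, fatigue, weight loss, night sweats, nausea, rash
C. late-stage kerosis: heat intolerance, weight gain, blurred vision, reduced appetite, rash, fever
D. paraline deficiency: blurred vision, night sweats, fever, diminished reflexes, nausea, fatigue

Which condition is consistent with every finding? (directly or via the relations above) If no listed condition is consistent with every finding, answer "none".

D

Testing each hypothesis:
(A) Holloway disorder — fever ✓; weight loss ✓; night sweats ✗; blurred vision ✓; rash ✓
(B) chronic mirocytosis — does not account for fever, blurred vision
(C) late-stage kerosis — fever ✓; weight loss ✗; night sweats ✗; blurred vision ✓; rash ✓
(D) paraline deficiency — accounts for every observation (weight loss by fatigue → high blood pressure → weight loss)
(D) is the only candidate with no mismatches.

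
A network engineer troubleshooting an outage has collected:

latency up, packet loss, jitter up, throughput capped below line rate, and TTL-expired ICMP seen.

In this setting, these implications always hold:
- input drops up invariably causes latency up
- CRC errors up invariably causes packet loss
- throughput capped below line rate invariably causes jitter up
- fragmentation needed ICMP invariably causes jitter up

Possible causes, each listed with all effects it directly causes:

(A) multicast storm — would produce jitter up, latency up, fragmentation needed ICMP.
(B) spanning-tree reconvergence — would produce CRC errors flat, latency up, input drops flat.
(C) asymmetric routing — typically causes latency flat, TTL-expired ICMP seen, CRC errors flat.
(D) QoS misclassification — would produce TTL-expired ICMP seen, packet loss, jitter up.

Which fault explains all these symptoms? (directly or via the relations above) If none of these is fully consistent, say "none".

none

For each candidate, compare predicted effects to what was observed:
(A) multicast storm — does not account for packet loss, throughput capped below line rate, TTL-expired ICMP seen
(B) spanning-tree reconvergence — does not account for packet loss, jitter up, throughput capped below line rate, TTL-expired ICMP seen
(C) asymmetric routing — fails on latency up, packet loss, jitter up, throughput capped below line rate (predicts latency flat, not latency up)
(D) QoS misclassification — latency up ✗; packet loss ✓; jitter up ✓; throughput capped below line rate ✗; TTL-expired ICMP seen ✓
Every candidate fails on at least one observation.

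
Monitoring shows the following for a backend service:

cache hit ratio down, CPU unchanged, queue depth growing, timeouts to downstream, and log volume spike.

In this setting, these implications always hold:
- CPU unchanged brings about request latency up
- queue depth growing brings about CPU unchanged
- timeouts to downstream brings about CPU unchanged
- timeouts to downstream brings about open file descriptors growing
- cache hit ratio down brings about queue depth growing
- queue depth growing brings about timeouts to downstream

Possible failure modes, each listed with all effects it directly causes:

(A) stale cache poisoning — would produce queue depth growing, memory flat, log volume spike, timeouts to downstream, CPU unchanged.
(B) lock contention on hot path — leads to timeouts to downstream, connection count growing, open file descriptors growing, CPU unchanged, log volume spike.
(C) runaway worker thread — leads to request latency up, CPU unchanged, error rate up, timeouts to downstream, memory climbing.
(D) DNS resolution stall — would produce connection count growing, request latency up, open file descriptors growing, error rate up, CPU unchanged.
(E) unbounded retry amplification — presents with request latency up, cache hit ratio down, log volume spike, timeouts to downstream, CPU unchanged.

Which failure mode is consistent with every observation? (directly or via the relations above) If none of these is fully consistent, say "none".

E

For each candidate, compare predicted effects to what was observed:
(A) stale cache poisoning — cache hit ratio down ✗; CPU unchanged ✓; queue depth growing ✓; timeouts to downstream ✓; log volume spike ✓
(B) lock contention on hot path — does not account for cache hit ratio down, queue depth growing
(C) runaway worker thread — cache hit ratio down ✗; CPU unchanged ✓; queue depth growing ✗; timeouts to downstream ✓; log volume spike ✗
(D) DNS resolution stall — cache hit ratio down ✗; CPU unchanged ✓; queue depth growing ✗; timeouts to downstream ✗; log volume spike ✗
(E) unbounded retry amplification — cache hit ratio down ✓; CPU unchanged ✓; queue depth growing ✓ (via cache hit ratio down → queue depth growing); timeouts to downstream ✓; log volume spike ✓
Only (E) is consistent with every observation.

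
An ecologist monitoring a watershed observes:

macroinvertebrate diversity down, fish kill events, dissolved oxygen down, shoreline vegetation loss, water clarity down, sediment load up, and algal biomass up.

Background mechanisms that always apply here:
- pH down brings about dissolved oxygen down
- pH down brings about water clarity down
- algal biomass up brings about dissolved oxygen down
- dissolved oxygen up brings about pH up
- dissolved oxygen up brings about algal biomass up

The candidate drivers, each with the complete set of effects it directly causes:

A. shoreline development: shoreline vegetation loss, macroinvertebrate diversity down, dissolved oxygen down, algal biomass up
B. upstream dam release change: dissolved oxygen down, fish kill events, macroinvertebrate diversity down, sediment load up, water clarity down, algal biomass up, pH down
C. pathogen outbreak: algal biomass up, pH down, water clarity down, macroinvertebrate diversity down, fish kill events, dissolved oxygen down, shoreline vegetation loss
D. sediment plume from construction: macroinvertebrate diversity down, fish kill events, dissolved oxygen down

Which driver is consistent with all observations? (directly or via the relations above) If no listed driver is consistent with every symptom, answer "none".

none

Per-candidate check:
(A) shoreline development — does not account for fish kill events, water clarity down, sediment load up
(B) upstream dam release change — does not account for shoreline vegetation loss
(C) pathogen outbreak — macroinvertebrate diversity down +; fish kill events +; dissolved oxygen down +; shoreline vegetation loss +; water clarity down +; sediment load up -; algal biomass up +
(D) sediment plume from construction — macroinvertebrate diversity down +; fish kill events +; dissolved oxygen down +; shoreline vegetation loss -; water clarity down -; sediment load up -; algal biomass up -
No candidate is consistent with all observations.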